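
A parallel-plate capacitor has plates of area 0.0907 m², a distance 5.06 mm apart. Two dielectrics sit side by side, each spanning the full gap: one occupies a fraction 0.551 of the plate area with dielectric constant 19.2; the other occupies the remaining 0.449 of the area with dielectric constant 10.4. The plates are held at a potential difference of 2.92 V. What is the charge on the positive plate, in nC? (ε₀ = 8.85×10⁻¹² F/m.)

Q ≈ 7.06 nC

Side-by-side slabs ⇒ two capacitors in parallel, each spanning the full gap.
C₁ = κ₁ε₀A₁/d = 19.2 × 8.85×10⁻¹² × 5.00×10⁻² / 5.06×10⁻³ = 1.68×10⁻⁹ F.
C₂ = κ₂ε₀A₂/d = 10.4 × 8.85×10⁻¹² × 4.07×10⁻² / 5.06×10⁻³ = 7.41×10⁻¹⁰ F.
C = C₁ + C₂ = 2.42×10⁻⁹ F.
Q = CV = 2.42×10⁻⁹ × 2.92 = 7.06×10⁻⁹ C.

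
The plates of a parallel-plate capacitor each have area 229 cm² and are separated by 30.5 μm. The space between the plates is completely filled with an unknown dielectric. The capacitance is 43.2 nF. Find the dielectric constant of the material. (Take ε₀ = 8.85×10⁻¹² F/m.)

6.50

A = 229 cm² = 2.29×10⁻² m².
κ = Cd/(ε₀A) = 4.32×10⁻⁸ × 3.05×10⁻⁵ / (8.85×10⁻¹² × 2.29×10⁻²) = 6.50.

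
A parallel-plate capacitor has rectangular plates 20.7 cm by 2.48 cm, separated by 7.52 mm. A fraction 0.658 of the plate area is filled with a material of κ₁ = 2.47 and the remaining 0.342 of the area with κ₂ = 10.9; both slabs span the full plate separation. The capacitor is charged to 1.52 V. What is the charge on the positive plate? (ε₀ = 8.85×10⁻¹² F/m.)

A = 20.7 × 2.48 cm² = 5.13×10⁻³ m².
Side-by-side slabs ⇒ two capacitors in parallel, each spanning the full gap.
C₁ = κ₁ε₀A₁/d = 2.47 × 8.85×10⁻¹² × 3.38×10⁻³ / 7.52×10⁻³ = 9.82×10⁻¹² F.
C₂ = κ₂ε₀A₂/d = 10.9 × 8.85×10⁻¹² × 1.76×10⁻³ / 7.52×10⁻³ = 2.25×10⁻¹¹ F.
C = C₁ + C₂ = 3.23×10⁻¹¹ F.
Q = CV = 3.23×10⁻¹¹ × 1.52 = 4.92×10⁻¹¹ C.

Q ≈ 49.2 pC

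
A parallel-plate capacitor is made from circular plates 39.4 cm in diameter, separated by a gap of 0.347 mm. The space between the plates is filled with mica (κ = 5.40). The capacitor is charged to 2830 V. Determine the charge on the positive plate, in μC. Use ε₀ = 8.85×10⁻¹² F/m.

A = π(39.4/2 cm)² = 0.122 m².
C = κε₀A/d = 5.40 × 8.85×10⁻¹² × 0.122 / 3.47×10⁻⁴ = 1.68×10⁻⁸ F.
Q = CV = 1.68×10⁻⁸ × 2830 = 4.75×10⁻⁵ C.

Q ≈ 47.5 μC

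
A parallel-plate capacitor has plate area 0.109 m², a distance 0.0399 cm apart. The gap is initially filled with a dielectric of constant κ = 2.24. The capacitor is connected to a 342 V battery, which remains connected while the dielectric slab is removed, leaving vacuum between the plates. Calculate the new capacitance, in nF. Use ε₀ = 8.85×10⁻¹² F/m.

C ≈ 2.42 nF

Initially C₁ = κε₀A/d = 2.24 × 8.85×10⁻¹² × 0.109 / 3.99×10⁻⁴ = 5.42×10⁻⁹ F.
C = κε₀A/d scales with κ, so C₂/C₁ = 1/κ = 1/2.24 = 0.446.
C₂ = 0.446 × 5.42×10⁻⁹ = 2.42×10⁻⁹ F.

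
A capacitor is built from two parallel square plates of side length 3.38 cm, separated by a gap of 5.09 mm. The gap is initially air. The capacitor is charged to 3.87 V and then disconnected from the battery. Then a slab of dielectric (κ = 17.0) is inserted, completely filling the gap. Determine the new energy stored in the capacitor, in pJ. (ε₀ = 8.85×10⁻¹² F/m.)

A = (3.38 cm)² = 1.14×10⁻³ m².
Initially C₁ = ε₀A/d = 8.85×10⁻¹² × 1.14×10⁻³ / 5.09×10⁻³ = 1.99×10⁻¹² F.
U₁ = 1.49×10⁻¹¹ J.
Isolated ⇒ Q is held fixed. C₂ = 17.0 C₁ and U = Q²/(2C), so U₂/U₁ = C₁/C₂ = 0.0588.
U₂ = 0.0588 × 1.49×10⁻¹¹ = 8.75×10⁻¹³ J.

0.875 pJ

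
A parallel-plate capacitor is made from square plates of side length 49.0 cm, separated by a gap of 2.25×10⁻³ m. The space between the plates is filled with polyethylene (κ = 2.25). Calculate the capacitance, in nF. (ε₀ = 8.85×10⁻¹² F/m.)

C ≈ 2.12 nF

A = (49.0 cm)² = 0.240 m².
C = κε₀A/d = 2.25 × 8.85×10⁻¹² × 0.240 / 2.25×10⁻³ = 2.12×10⁻⁹ F.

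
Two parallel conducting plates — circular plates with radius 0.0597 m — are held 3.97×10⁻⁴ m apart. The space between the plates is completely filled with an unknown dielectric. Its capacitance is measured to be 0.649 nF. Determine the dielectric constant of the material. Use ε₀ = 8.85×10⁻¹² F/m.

κ ≈ 2.60

A = π(0.0597 m)² = 1.12×10⁻² m².
κ = Cd/(ε₀A) = 6.49×10⁻¹⁰ × 3.97×10⁻⁴ / (8.85×10⁻¹² × 1.12×10⁻²) = 2.60.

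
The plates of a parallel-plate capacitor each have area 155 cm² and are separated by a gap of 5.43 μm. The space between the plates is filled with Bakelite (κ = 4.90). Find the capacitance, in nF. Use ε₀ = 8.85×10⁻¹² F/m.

124 nF

A = 155 cm² = 1.55×10⁻² m².
C = κε₀A/d = 4.90 × 8.85×10⁻¹² × 1.55×10⁻² / 5.43×10⁻⁶ = 1.24×10⁻⁷ F.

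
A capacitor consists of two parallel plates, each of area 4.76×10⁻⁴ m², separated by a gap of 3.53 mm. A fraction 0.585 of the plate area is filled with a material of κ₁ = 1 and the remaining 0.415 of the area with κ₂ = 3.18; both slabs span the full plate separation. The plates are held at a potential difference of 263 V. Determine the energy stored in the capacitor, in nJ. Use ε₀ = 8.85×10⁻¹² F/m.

Side-by-side slabs ⇒ two capacitors in parallel, each spanning the full gap.
C₁ = κ₁ε₀A₁/d = 1.00 × 8.85×10⁻¹² × 2.78×10⁻⁴ / 3.53×10⁻³ = 6.98×10⁻¹³ F.
C₂ = κ₂ε₀A₂/d = 3.18 × 8.85×10⁻¹² × 1.98×10⁻⁴ / 3.53×10⁻³ = 1.57×10⁻¹² F.
C = C₁ + C₂ = 2.27×10⁻¹² F.
U = ½CV² = ½ × 2.27×10⁻¹² × (263)² = 7.86×10⁻⁸ J.

U ≈ 78.6 nJ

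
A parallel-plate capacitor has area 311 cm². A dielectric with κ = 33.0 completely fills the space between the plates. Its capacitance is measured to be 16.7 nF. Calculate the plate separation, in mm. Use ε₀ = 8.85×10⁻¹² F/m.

A = 311 cm² = 3.11×10⁻² m².
d = κε₀A/C = 33.0 × 8.85×10⁻¹² × 3.11×10⁻² / 1.67×10⁻⁸ = 5.44×10⁻⁴ m.

d ≈ 0.544 mm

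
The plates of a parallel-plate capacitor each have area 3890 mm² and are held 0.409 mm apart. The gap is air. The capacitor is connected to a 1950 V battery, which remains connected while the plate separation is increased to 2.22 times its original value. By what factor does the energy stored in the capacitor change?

Battery connected ⇒ V is held fixed.
C₂ = 0.450 C₁ and U = ½CV², so U₂/U₁ = C₂/C₁ = 0.450.

0.450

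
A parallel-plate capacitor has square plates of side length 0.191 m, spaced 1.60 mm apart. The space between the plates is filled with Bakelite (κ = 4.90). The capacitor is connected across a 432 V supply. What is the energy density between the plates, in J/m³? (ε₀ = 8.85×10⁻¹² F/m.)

u ≈ 1.58 J/m³

E = V/d = 432 / 1.60×10⁻³ = 2.70×10⁵ V/m.
u = ½κε₀E² = ½ × 4.90 × 8.85×10⁻¹² × (2.70×10⁵)² = 1.58 J/m³.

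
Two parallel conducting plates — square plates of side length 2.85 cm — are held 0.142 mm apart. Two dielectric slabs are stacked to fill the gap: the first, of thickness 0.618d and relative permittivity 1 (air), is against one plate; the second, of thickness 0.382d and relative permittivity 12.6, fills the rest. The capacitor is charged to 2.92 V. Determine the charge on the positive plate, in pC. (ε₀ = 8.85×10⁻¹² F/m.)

A = (2.85 cm)² = 8.12×10⁻⁴ m².
Stacked slabs ⇒ two capacitors in series, each with the full plate area.
C₁ = κ₁ε₀A/d₁ = 1.00 × 8.85×10⁻¹² × 8.12×10⁻⁴ / 8.78×10⁻⁵ = 8.19×10⁻¹¹ F.
C₂ = κ₂ε₀A/d₂ = 12.6 × 8.85×10⁻¹² × 8.12×10⁻⁴ / 5.42×10⁻⁵ = 1.67×10⁻⁹ F.
C = (1/C₁ + 1/C₂)⁻¹ = 7.81×10⁻¹¹ F.
Q = CV = 7.81×10⁻¹¹ × 2.92 = 2.28×10⁻¹⁰ C.

Q ≈ 228 pC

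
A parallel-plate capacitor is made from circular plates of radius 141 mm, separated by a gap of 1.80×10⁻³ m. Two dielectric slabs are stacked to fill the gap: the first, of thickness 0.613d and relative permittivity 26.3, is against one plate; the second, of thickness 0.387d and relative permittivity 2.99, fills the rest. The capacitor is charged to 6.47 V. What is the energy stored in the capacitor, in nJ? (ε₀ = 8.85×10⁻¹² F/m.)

A = π(141 mm)² = 6.25×10⁻² m².
Stacked slabs ⇒ two capacitors in series, each with the full plate area.
C₁ = κ₁ε₀A/d₁ = 26.3 × 8.85×10⁻¹² × 6.25×10⁻² / 1.10×10⁻³ = 1.32×10⁻⁸ F.
C₂ = κ₂ε₀A/d₂ = 2.99 × 8.85×10⁻¹² × 6.25×10⁻² / 6.97×10⁻⁴ = 2.37×10⁻⁹ F.
C = (1/C₁ + 1/C₂)⁻¹ = 2.01×10⁻⁹ F.
U = ½CV² = ½ × 2.01×10⁻⁹ × (6.47)² = 4.21×10⁻⁸ J.

42.1 nJ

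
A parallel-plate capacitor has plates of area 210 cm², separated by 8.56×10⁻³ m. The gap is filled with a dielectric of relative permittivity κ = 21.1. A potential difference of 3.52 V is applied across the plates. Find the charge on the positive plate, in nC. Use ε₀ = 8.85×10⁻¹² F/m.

A = 210 cm² = 2.10×10⁻² m².
C = κε₀A/d = 21.1 × 8.85×10⁻¹² × 2.10×10⁻² / 8.56×10⁻³ = 4.58×10⁻¹⁰ F.
Q = CV = 4.58×10⁻¹⁰ × 3.52 = 1.61×10⁻⁹ C.

1.61 nC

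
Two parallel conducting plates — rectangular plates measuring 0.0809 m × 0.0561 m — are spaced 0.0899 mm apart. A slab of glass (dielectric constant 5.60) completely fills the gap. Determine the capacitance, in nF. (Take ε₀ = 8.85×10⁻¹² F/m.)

A = 0.0809 × 0.0561 m² = 4.54×10⁻³ m².
C = κε₀A/d = 5.60 × 8.85×10⁻¹² × 4.54×10⁻³ / 8.99×10⁻⁵ = 2.50×10⁻⁹ F.

C ≈ 2.50 nF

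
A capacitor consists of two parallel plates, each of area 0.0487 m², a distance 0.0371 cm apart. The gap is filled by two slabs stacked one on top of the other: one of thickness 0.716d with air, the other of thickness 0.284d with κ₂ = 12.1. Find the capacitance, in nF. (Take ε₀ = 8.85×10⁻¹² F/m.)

1.57 nF

Stacked slabs ⇒ two capacitors in series, each with the full plate area.
C₁ = κ₁ε₀A/d₁ = 1.00 × 8.85×10⁻¹² × 4.87×10⁻² / 2.66×10⁻⁴ = 1.62×10⁻⁹ F.
C₂ = κ₂ε₀A/d₂ = 12.1 × 8.85×10⁻¹² × 4.87×10⁻² / 1.05×10⁻⁴ = 4.95×10⁻⁸ F.
C = (1/C₁ + 1/C₂)⁻¹ = 1.57×10⁻⁹ F.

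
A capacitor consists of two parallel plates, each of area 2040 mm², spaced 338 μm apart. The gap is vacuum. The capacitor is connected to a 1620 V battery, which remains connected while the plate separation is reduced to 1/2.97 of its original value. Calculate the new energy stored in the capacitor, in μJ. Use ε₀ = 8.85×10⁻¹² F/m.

A = 2040 mm² = 2.04×10⁻³ m².
Initially C₁ = ε₀A/d = 8.85×10⁻¹² × 2.04×10⁻³ / 3.38×10⁻⁴ = 5.34×10⁻¹¹ F.
U₁ = 7.01×10⁻⁵ J.
Battery connected ⇒ V is held fixed. C₂ = 2.97 C₁ and U = ½CV², so U₂/U₁ = C₂/C₁ = 2.97.
U₂ = 2.97 × 7.01×10⁻⁵ = 2.08×10⁻⁴ J.

U ≈ 208 μJ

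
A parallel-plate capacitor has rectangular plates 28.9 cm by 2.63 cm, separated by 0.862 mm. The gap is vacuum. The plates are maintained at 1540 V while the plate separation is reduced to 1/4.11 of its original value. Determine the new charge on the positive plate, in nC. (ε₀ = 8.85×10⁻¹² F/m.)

Q ≈ 494 nC

A = 28.9 × 2.63 cm² = 7.60×10⁻³ m².
Initially C₁ = ε₀A/d = 8.85×10⁻¹² × 7.60×10⁻³ / 8.62×10⁻⁴ = 7.80×10⁻¹¹ F.
Q₁ = 1.20×10⁻⁷ C.
Battery connected ⇒ V is held fixed. C₂ = 4.11 C₁ and Q = CV, so Q₂/Q₁ = C₂/C₁ = 4.11.
Q₂ = 4.11 × 1.20×10⁻⁷ = 4.94×10⁻⁷ C.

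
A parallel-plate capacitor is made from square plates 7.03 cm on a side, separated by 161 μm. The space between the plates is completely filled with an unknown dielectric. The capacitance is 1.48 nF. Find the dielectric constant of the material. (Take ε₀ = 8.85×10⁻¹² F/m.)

κ ≈ 5.45

A = (7.03 cm)² = 4.94×10⁻³ m².
κ = Cd/(ε₀A) = 1.48×10⁻⁹ × 1.61×10⁻⁴ / (8.85×10⁻¹² × 4.94×10⁻³) = 5.45.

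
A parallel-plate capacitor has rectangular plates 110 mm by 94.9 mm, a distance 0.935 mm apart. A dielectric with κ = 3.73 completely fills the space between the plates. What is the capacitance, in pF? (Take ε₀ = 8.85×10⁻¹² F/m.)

A = 110 × 94.9 mm² = 1.04×10⁻² m².
C = κε₀A/d = 3.73 × 8.85×10⁻¹² × 1.04×10⁻² / 9.35×10⁻⁴ = 3.69×10⁻¹⁰ F.

369 pF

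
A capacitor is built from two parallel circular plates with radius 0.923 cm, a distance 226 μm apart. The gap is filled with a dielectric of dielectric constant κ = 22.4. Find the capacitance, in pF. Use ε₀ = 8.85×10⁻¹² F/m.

C ≈ 235 pF

A = π(0.923 cm)² = 2.68×10⁻⁴ m².
C = κε₀A/d = 22.4 × 8.85×10⁻¹² × 2.68×10⁻⁴ / 2.26×10⁻⁴ = 2.35×10⁻¹⁰ F.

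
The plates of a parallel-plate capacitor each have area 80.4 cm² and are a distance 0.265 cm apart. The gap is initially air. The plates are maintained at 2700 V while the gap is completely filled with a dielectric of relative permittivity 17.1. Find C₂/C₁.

C₂/C₁ ≈ 17.1

C = κε₀A/d scales with κ, so C₂/C₁ = κ = 17.1.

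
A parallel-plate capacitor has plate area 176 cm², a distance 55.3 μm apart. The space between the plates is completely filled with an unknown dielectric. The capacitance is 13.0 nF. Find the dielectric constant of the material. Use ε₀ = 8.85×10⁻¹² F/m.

A = 176 cm² = 1.76×10⁻² m².
κ = Cd/(ε₀A) = 1.30×10⁻⁸ × 5.53×10⁻⁵ / (8.85×10⁻¹² × 1.76×10⁻²) = 4.62.

4.62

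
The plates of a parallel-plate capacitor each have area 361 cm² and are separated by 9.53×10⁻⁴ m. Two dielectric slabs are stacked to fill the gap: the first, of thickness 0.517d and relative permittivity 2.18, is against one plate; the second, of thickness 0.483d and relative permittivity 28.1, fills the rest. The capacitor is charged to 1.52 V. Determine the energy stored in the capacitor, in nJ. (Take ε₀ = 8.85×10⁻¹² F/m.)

U ≈ 1.52 nJ

A = 361 cm² = 3.61×10⁻² m².
Stacked slabs ⇒ two capacitors in series, each with the full plate area.
C₁ = κ₁ε₀A/d₁ = 2.18 × 8.85×10⁻¹² × 3.61×10⁻² / 4.93×10⁻⁴ = 1.41×10⁻⁹ F.
C₂ = κ₂ε₀A/d₂ = 28.1 × 8.85×10⁻¹² × 3.61×10⁻² / 4.60×10⁻⁴ = 1.95×10⁻⁸ F.
C = (1/C₁ + 1/C₂)⁻¹ = 1.32×10⁻⁹ F.
U = ½CV² = ½ × 1.32×10⁻⁹ × (1.52)² = 1.52×10⁻⁹ J.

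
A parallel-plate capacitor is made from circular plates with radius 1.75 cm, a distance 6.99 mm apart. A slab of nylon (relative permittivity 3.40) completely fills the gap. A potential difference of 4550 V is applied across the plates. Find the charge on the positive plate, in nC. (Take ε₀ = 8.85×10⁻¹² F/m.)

Q ≈ 18.8 nC

A = π(1.75 cm)² = 9.62×10⁻⁴ m².
C = κε₀A/d = 3.40 × 8.85×10⁻¹² × 9.62×10⁻⁴ / 6.99×10⁻³ = 4.14×10⁻¹² F.
Q = CV = 4.14×10⁻¹² × 4550 = 1.88×10⁻⁸ C.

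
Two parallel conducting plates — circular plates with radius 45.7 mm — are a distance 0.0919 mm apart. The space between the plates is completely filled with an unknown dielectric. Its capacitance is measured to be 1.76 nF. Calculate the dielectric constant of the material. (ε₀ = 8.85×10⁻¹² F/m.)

A = π(45.7 mm)² = 6.56×10⁻³ m².
κ = Cd/(ε₀A) = 1.76×10⁻⁹ × 9.19×10⁻⁵ / (8.85×10⁻¹² × 6.56×10⁻³) = 2.79.

κ ≈ 2.79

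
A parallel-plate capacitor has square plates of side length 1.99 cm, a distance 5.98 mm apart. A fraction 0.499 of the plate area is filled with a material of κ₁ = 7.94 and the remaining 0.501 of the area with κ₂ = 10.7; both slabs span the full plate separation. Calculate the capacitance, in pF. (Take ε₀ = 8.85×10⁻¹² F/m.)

A = (1.99 cm)² = 3.96×10⁻⁴ m².
Side-by-side slabs ⇒ two capacitors in parallel, each spanning the full gap.
C₁ = κ₁ε₀A₁/d = 7.94 × 8.85×10⁻¹² × 1.98×10⁻⁴ / 5.98×10⁻³ = 2.32×10⁻¹² F.
C₂ = κ₂ε₀A₂/d = 10.7 × 8.85×10⁻¹² × 1.98×10⁻⁴ / 5.98×10⁻³ = 3.14×10⁻¹² F.
C = C₁ + C₂ = 5.46×10⁻¹² F.

5.46 pF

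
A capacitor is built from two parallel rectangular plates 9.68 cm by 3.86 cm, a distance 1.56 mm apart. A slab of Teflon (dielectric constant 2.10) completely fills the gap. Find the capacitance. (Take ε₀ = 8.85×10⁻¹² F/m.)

44.5 pF

A = 9.68 × 3.86 cm² = 3.74×10⁻³ m².
C = κε₀A/d = 2.10 × 8.85×10⁻¹² × 3.74×10⁻³ / 1.56×10⁻³ = 4.45×10⁻¹¹ F.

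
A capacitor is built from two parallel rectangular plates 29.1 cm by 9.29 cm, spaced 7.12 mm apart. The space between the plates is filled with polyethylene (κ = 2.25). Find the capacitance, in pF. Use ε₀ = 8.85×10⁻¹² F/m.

A = 29.1 × 9.29 cm² = 2.70×10⁻² m².
C = κε₀A/d = 2.25 × 8.85×10⁻¹² × 2.70×10⁻² / 7.12×10⁻³ = 7.56×10⁻¹¹ F.

C ≈ 75.6 pF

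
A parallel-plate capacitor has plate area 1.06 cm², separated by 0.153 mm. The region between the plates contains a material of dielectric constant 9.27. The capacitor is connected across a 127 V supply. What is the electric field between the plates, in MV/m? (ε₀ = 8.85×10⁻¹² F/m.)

E = V/d = 127 / 1.53×10⁻⁴ = 8.30×10⁵ V/m.

E ≈ 0.830 MV/m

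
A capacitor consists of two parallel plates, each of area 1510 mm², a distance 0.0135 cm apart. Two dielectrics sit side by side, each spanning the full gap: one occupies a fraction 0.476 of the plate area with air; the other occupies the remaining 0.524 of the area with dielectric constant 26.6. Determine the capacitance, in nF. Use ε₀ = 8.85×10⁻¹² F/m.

A = 1510 mm² = 1.51×10⁻³ m².
Side-by-side slabs ⇒ two capacitors in parallel, each spanning the full gap.
C₁ = κ₁ε₀A₁/d = 1.00 × 8.85×10⁻¹² × 7.19×10⁻⁴ / 1.35×10⁻⁴ = 4.71×10⁻¹¹ F.
C₂ = κ₂ε₀A₂/d = 26.6 × 8.85×10⁻¹² × 7.91×10⁻⁴ / 1.35×10⁻⁴ = 1.38×10⁻⁹ F.
C = C₁ + C₂ = 1.43×10⁻⁹ F.

1.43 nF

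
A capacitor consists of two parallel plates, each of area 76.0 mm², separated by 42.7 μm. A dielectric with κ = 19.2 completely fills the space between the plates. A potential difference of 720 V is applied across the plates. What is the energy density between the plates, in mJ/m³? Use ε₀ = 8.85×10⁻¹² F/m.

E = V/d = 720 / 4.27×10⁻⁵ = 1.69×10⁷ V/m.
u = ½κε₀E² = ½ × 19.2 × 8.85×10⁻¹² × (1.69×10⁷)² = 2.42×10⁴ J/m³.

u ≈ 2.42×10⁷ mJ/m³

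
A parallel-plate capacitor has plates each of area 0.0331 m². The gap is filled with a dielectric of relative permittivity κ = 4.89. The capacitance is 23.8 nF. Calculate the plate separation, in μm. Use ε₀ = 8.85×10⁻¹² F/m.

d = κε₀A/C = 4.89 × 8.85×10⁻¹² × 3.31×10⁻² / 2.38×10⁻⁸ = 6.02×10⁻⁵ m.

d ≈ 60.2 μm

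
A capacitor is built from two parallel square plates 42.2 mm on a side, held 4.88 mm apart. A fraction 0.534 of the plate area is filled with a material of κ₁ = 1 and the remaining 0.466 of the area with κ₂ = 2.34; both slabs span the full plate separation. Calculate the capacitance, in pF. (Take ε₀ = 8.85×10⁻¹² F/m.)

5.25 pF

A = (42.2 mm)² = 1.78×10⁻³ m².
Side-by-side slabs ⇒ two capacitors in parallel, each spanning the full gap.
C₁ = κ₁ε₀A₁/d = 1.00 × 8.85×10⁻¹² × 9.51×10⁻⁴ / 4.88×10⁻³ = 1.72×10⁻¹² F.
C₂ = κ₂ε₀A₂/d = 2.34 × 8.85×10⁻¹² × 8.30×10⁻⁴ / 4.88×10⁻³ = 3.52×10⁻¹² F.
C = C₁ + C₂ = 5.25×10⁻¹² F.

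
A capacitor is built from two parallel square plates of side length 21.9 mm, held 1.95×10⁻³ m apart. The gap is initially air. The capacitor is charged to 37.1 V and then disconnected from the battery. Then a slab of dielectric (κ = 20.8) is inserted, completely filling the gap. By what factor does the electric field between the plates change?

Isolated ⇒ Q is held fixed.
V₂ = Q/C₂ = V₁/20.8; E = V/d, so E₂/E₁ = (V₂/V₁)(d₁/d₂) = 0.0481.

E₂/E₁ ≈ 0.0481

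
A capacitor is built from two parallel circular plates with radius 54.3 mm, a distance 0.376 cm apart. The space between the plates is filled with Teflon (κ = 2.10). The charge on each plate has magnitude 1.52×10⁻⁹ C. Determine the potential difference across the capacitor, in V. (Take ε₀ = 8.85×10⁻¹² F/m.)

33.2 V

A = π(54.3 mm)² = 9.26×10⁻³ m².
C = κε₀A/d = 2.10 × 8.85×10⁻¹² × 9.26×10⁻³ / 3.76×10⁻³ = 4.58×10⁻¹¹ F.
V = Q/C = 1.52×10⁻⁹ / 4.58×10⁻¹¹ = 33.2 V.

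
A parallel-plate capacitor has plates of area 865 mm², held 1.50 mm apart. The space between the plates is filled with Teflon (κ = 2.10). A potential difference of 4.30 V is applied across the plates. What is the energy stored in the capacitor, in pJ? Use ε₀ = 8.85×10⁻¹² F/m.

U ≈ 99.1 pJ

A = 865 mm² = 8.65×10⁻⁴ m².
C = κε₀A/d = 2.10 × 8.85×10⁻¹² × 8.65×10⁻⁴ / 1.50×10⁻³ = 1.07×10⁻¹¹ F.
U = ½CV² = ½ × 1.07×10⁻¹¹ × (4.30)² = 9.91×10⁻¹¹ J.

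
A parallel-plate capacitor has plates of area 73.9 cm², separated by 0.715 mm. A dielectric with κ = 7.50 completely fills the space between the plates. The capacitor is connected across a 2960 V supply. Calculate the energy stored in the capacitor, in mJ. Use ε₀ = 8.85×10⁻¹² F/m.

A = 73.9 cm² = 7.39×10⁻³ m².
C = κε₀A/d = 7.50 × 8.85×10⁻¹² × 7.39×10⁻³ / 7.15×10⁻⁴ = 6.86×10⁻¹⁰ F.
U = ½CV² = ½ × 6.86×10⁻¹⁰ × (2960)² = 3.01×10⁻³ J.

U ≈ 3.01 mJ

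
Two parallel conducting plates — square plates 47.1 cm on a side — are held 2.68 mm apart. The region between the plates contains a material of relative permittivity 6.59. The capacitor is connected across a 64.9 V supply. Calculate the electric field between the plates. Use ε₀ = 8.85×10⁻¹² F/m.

E = V/d = 64.9 / 2.68×10⁻³ = 2.42×10⁴ V/m.

E ≈ 24.2 kV/m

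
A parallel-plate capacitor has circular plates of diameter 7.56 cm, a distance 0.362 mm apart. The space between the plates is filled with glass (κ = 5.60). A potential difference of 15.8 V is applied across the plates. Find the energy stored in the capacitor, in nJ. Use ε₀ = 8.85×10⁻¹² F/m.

U ≈ 76.7 nJ

A = π(7.56/2 cm)² = 4.49×10⁻³ m².
C = κε₀A/d = 5.60 × 8.85×10⁻¹² × 4.49×10⁻³ / 3.62×10⁻⁴ = 6.15×10⁻¹⁰ F.
U = ½CV² = ½ × 6.15×10⁻¹⁰ × (15.8)² = 7.67×10⁻⁸ J.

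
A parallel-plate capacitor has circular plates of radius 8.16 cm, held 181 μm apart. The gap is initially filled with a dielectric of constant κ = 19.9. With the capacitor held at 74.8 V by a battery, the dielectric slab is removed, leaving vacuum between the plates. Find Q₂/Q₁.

Battery connected ⇒ V is held fixed.
C₂ = 0.0503 C₁ and Q = CV, so Q₂/Q₁ = C₂/C₁ = 0.0503.

Q₂/Q₁ ≈ 0.0503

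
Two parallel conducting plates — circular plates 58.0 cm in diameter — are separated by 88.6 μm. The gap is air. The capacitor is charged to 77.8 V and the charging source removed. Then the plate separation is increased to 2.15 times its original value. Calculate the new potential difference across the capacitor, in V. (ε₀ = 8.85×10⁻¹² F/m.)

167 V

A = π(58.0/2 cm)² = 0.264 m².
Initially C₁ = ε₀A/d = 8.85×10⁻¹² × 0.264 / 8.86×10⁻⁵ = 2.64×10⁻⁸ F.
V₁ = 77.8 V.
Isolated ⇒ Q is held fixed. C₂ = 0.465 C₁ and V = Q/C, so V₂/V₁ = C₁/C₂ = 2.15.
V₂ = 2.15 × 77.8 = 1.67×10² V.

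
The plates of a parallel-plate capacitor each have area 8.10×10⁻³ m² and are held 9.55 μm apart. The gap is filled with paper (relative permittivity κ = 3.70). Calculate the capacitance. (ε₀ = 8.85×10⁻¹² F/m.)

C = κε₀A/d = 3.70 × 8.85×10⁻¹² × 8.10×10⁻³ / 9.55×10⁻⁶ = 2.78×10⁻⁸ F.

C ≈ 27.8 nF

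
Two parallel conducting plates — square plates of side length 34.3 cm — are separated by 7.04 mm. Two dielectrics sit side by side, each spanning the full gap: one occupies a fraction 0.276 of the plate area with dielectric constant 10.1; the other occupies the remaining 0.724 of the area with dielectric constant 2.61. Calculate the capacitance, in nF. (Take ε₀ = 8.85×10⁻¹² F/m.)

A = (34.3 cm)² = 0.118 m².
Side-by-side slabs ⇒ two capacitors in parallel, each spanning the full gap.
C₁ = κ₁ε₀A₁/d = 10.1 × 8.85×10⁻¹² × 3.25×10⁻² / 7.04×10⁻³ = 4.12×10⁻¹⁰ F.
C₂ = κ₂ε₀A₂/d = 2.61 × 8.85×10⁻¹² × 8.52×10⁻² / 7.04×10⁻³ = 2.79×10⁻¹⁰ F.
C = C₁ + C₂ = 6.92×10⁻¹⁰ F.

0.692 nF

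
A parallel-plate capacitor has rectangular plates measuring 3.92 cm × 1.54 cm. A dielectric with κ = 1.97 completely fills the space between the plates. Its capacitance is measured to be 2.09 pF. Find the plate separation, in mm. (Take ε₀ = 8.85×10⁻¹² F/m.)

5.04 mm

A = 3.92 × 1.54 cm² = 6.04×10⁻⁴ m².
d = κε₀A/C = 1.97 × 8.85×10⁻¹² × 6.04×10⁻⁴ / 2.09×10⁻¹² = 5.04×10⁻³ m.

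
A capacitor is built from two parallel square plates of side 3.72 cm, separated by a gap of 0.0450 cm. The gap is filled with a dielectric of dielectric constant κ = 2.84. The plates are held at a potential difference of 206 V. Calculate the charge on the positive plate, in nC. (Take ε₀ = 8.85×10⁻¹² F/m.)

A = (3.72 cm)² = 1.38×10⁻³ m².
C = κε₀A/d = 2.84 × 8.85×10⁻¹² × 1.38×10⁻³ / 4.50×10⁻⁴ = 7.73×10⁻¹¹ F.
Q = CV = 7.73×10⁻¹¹ × 206 = 1.59×10⁻⁸ C.

15.9 nC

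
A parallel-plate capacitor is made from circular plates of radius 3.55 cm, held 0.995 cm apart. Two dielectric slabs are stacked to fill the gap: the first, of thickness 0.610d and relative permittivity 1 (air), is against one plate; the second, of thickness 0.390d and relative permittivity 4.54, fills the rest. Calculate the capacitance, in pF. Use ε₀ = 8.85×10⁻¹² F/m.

5.06 pF

A = π(3.55 cm)² = 3.96×10⁻³ m².
Stacked slabs ⇒ two capacitors in series, each with the full plate area.
C₁ = κ₁ε₀A/d₁ = 1.00 × 8.85×10⁻¹² × 3.96×10⁻³ / 6.07×10⁻³ = 5.77×10⁻¹² F.
C₂ = κ₂ε₀A/d₂ = 4.54 × 8.85×10⁻¹² × 3.96×10⁻³ / 3.88×10⁻³ = 4.10×10⁻¹¹ F.
C = (1/C₁ + 1/C₂)⁻¹ = 5.06×10⁻¹² F.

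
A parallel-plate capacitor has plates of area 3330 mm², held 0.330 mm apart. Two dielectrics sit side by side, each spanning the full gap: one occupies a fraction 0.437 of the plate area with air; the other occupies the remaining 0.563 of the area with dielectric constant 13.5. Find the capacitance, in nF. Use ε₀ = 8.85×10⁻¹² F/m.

C ≈ 0.718 nF

A = 3330 mm² = 3.33×10⁻³ m².
Side-by-side slabs ⇒ two capacitors in parallel, each spanning the full gap.
C₁ = κ₁ε₀A₁/d = 1.00 × 8.85×10⁻¹² × 1.46×10⁻³ / 3.30×10⁻⁴ = 3.90×10⁻¹¹ F.
C₂ = κ₂ε₀A₂/d = 13.5 × 8.85×10⁻¹² × 1.87×10⁻³ / 3.30×10⁻⁴ = 6.79×10⁻¹⁰ F.
C = C₁ + C₂ = 7.18×10⁻¹⁰ F.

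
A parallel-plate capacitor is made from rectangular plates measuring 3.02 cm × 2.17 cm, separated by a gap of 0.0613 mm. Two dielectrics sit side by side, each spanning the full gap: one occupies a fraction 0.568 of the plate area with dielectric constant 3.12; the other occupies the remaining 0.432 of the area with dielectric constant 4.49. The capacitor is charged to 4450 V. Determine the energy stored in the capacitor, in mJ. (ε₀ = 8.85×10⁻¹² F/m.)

A = 3.02 × 2.17 cm² = 6.55×10⁻⁴ m².
Side-by-side slabs ⇒ two capacitors in parallel, each spanning the full gap.
C₁ = κ₁ε₀A₁/d = 3.12 × 8.85×10⁻¹² × 3.72×10⁻⁴ / 6.13×10⁻⁵ = 1.68×10⁻¹⁰ F.
C₂ = κ₂ε₀A₂/d = 4.49 × 8.85×10⁻¹² × 2.83×10⁻⁴ / 6.13×10⁻⁵ = 1.84×10⁻¹⁰ F.
C = C₁ + C₂ = 3.51×10⁻¹⁰ F.
U = ½CV² = ½ × 3.51×10⁻¹⁰ × (4450)² = 3.48×10⁻³ J.

3.48 mJ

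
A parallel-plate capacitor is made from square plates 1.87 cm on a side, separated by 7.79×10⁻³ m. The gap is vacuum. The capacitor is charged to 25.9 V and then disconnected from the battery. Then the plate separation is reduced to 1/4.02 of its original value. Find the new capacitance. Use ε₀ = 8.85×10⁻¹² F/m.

A = (1.87 cm)² = 3.50×10⁻⁴ m².
Initially C₁ = ε₀A/d = 8.85×10⁻¹² × 3.50×10⁻⁴ / 7.79×10⁻³ = 3.97×10⁻¹³ F.
C = ε₀A/d scales as 1/d, so C₂/C₁ = d₁/d₂ = 4.02.
C₂ = 4.02 × 3.97×10⁻¹³ = 1.60×10⁻¹² F.

1.60 pF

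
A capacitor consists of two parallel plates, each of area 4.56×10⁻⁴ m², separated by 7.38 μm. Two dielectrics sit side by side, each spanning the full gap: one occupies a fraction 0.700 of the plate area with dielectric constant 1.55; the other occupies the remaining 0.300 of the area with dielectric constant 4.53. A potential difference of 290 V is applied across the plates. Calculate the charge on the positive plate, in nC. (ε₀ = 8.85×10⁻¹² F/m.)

388 nC

Side-by-side slabs ⇒ two capacitors in parallel, each spanning the full gap.
C₁ = κ₁ε₀A₁/d = 1.55 × 8.85×10⁻¹² × 3.19×10⁻⁴ / 7.38×10⁻⁶ = 5.93×10⁻¹⁰ F.
C₂ = κ₂ε₀A₂/d = 4.53 × 8.85×10⁻¹² × 1.37×10⁻⁴ / 7.38×10⁻⁶ = 7.43×10⁻¹⁰ F.
C = C₁ + C₂ = 1.34×10⁻⁹ F.
Q = CV = 1.34×10⁻⁹ × 290 = 3.88×10⁻⁷ C.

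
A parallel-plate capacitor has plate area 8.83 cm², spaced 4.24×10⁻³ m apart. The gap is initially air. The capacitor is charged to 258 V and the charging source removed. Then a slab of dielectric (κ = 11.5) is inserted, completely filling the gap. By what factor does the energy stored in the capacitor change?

U₂/U₁ ≈ 0.0870

Isolated ⇒ Q is held fixed.
C₂ = 11.5 C₁ and U = Q²/(2C), so U₂/U₁ = C₁/C₂ = 0.0870.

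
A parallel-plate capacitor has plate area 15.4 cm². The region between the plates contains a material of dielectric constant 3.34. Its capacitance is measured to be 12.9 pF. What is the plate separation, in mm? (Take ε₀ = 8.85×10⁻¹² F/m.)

A = 15.4 cm² = 1.54×10⁻³ m².
d = κε₀A/C = 3.34 × 8.85×10⁻¹² × 1.54×10⁻³ / 1.29×10⁻¹¹ = 3.53×10⁻³ m.

3.53 mm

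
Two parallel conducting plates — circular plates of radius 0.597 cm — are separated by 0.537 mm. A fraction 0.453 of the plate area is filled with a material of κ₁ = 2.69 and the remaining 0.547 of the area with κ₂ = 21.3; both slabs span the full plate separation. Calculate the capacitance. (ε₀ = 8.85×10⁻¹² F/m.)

C ≈ 23.7 pF

A = π(0.597 cm)² = 1.12×10⁻⁴ m².
Side-by-side slabs ⇒ two capacitors in parallel, each spanning the full gap.
C₁ = κ₁ε₀A₁/d = 2.69 × 8.85×10⁻¹² × 5.07×10⁻⁵ / 5.37×10⁻⁴ = 2.25×10⁻¹² F.
C₂ = κ₂ε₀A₂/d = 21.3 × 8.85×10⁻¹² × 6.12×10⁻⁵ / 5.37×10⁻⁴ = 2.15×10⁻¹¹ F.
C = C₁ + C₂ = 2.37×10⁻¹¹ F.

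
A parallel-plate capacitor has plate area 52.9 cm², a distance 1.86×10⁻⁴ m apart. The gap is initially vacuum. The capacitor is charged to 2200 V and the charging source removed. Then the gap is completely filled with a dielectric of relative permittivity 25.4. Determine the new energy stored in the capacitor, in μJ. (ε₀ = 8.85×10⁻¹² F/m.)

A = 52.9 cm² = 5.29×10⁻³ m².
Initially C₁ = ε₀A/d = 8.85×10⁻¹² × 5.29×10⁻³ / 1.86×10⁻⁴ = 2.52×10⁻¹⁰ F.
U₁ = 6.09×10⁻⁴ J.
Isolated ⇒ Q is held fixed. C₂ = 25.4 C₁ and U = Q²/(2C), so U₂/U₁ = C₁/C₂ = 0.0394.
U₂ = 0.0394 × 6.09×10⁻⁴ = 2.40×10⁻⁵ J.

24.0 μJ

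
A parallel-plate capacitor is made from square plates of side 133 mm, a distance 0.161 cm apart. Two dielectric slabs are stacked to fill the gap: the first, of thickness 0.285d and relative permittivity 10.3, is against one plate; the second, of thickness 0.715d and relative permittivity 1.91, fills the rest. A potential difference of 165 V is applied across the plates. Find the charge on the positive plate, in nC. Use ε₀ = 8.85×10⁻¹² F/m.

Q ≈ 39.9 nC

A = (133 mm)² = 1.77×10⁻² m².
Stacked slabs ⇒ two capacitors in series, each with the full plate area.
C₁ = κ₁ε₀A/d₁ = 10.3 × 8.85×10⁻¹² × 1.77×10⁻² / 4.59×10⁻⁴ = 3.51×10⁻⁹ F.
C₂ = κ₂ε₀A/d₂ = 1.91 × 8.85×10⁻¹² × 1.77×10⁻² / 1.15×10⁻³ = 2.60×10⁻¹⁰ F.
C = (1/C₁ + 1/C₂)⁻¹ = 2.42×10⁻¹⁰ F.
Q = CV = 2.42×10⁻¹⁰ × 165 = 3.99×10⁻⁸ C.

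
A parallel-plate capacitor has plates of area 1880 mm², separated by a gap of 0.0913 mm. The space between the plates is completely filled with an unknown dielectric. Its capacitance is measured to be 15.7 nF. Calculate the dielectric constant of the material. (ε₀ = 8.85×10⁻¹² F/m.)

A = 1880 mm² = 1.88×10⁻³ m².
κ = Cd/(ε₀A) = 1.57×10⁻⁸ × 9.13×10⁻⁵ / (8.85×10⁻¹² × 1.88×10⁻³) = 86.2.

κ ≈ 86.2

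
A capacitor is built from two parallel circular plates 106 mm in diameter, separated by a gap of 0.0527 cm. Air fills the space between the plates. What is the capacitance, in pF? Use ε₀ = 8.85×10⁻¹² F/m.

148 pF

A = π(106/2 mm)² = 8.82×10⁻³ m².
C = ε₀A/d = 8.85×10⁻¹² × 8.82×10⁻³ / 5.27×10⁻⁴ = 1.48×10⁻¹⁰ F.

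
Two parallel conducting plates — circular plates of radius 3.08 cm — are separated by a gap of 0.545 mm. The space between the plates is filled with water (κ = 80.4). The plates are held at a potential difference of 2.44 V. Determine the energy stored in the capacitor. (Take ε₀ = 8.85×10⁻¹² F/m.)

U ≈ 11.6 nJ

A = π(3.08 cm)² = 2.98×10⁻³ m².
C = κε₀A/d = 80.4 × 8.85×10⁻¹² × 2.98×10⁻³ / 5.45×10⁻⁴ = 3.89×10⁻⁹ F.
U = ½CV² = ½ × 3.89×10⁻⁹ × (2.44)² = 1.16×10⁻⁸ J.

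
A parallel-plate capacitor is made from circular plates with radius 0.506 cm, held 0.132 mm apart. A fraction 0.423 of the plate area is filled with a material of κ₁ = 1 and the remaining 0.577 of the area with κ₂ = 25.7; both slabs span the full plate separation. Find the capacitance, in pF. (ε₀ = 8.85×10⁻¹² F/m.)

A = π(0.506 cm)² = 8.04×10⁻⁵ m².
Side-by-side slabs ⇒ two capacitors in parallel, each spanning the full gap.
C₁ = κ₁ε₀A₁/d = 1.00 × 8.85×10⁻¹² × 3.40×10⁻⁵ / 1.32×10⁻⁴ = 2.28×10⁻¹² F.
C₂ = κ₂ε₀A₂/d = 25.7 × 8.85×10⁻¹² × 4.64×10⁻⁵ / 1.32×10⁻⁴ = 8.00×10⁻¹¹ F.
C = C₁ + C₂ = 8.23×10⁻¹¹ F.

82.3 pF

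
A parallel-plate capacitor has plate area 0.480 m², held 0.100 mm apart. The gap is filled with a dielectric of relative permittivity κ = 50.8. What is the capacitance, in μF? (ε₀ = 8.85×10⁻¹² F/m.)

C = κε₀A/d = 50.8 × 8.85×10⁻¹² × 0.480 / 1.00×10⁻⁴ = 2.16×10⁻⁶ F.

2.16 μF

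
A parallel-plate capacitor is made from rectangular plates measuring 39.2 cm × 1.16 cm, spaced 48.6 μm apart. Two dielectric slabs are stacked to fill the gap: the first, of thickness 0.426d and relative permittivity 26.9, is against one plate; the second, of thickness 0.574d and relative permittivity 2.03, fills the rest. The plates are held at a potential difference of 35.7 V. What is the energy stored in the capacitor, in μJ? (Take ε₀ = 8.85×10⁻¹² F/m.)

A = 39.2 × 1.16 cm² = 4.55×10⁻³ m².
Stacked slabs ⇒ two capacitors in series, each with the full plate area.
C₁ = κ₁ε₀A/d₁ = 26.9 × 8.85×10⁻¹² × 4.55×10⁻³ / 2.07×10⁻⁵ = 5.23×10⁻⁸ F.
C₂ = κ₂ε₀A/d₂ = 2.03 × 8.85×10⁻¹² × 4.55×10⁻³ / 2.79×10⁻⁵ = 2.93×10⁻⁹ F.
C = (1/C₁ + 1/C₂)⁻¹ = 2.77×10⁻⁹ F.
U = ½CV² = ½ × 2.77×10⁻⁹ × (35.7)² = 1.77×10⁻⁶ J.

U ≈ 1.77 μJ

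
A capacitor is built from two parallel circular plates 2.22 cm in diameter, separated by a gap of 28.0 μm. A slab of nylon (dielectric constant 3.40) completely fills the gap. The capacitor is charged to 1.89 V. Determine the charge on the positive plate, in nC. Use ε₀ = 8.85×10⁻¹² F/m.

A = π(2.22/2 cm)² = 3.87×10⁻⁴ m².
C = κε₀A/d = 3.40 × 8.85×10⁻¹² × 3.87×10⁻⁴ / 2.80×10⁻⁵ = 4.16×10⁻¹⁰ F.
Q = CV = 4.16×10⁻¹⁰ × 1.89 = 7.86×10⁻¹⁰ C.

0.786 nC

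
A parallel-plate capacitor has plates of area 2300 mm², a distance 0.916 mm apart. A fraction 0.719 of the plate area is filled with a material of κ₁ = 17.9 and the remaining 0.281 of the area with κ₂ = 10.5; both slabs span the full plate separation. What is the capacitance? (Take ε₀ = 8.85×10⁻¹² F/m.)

A = 2300 mm² = 2.30×10⁻³ m².
Side-by-side slabs ⇒ two capacitors in parallel, each spanning the full gap.
C₁ = κ₁ε₀A₁/d = 17.9 × 8.85×10⁻¹² × 1.65×10⁻³ / 9.16×10⁻⁴ = 2.86×10⁻¹⁰ F.
C₂ = κ₂ε₀A₂/d = 10.5 × 8.85×10⁻¹² × 6.46×10⁻⁴ / 9.16×10⁻⁴ = 6.56×10⁻¹¹ F.
C = C₁ + C₂ = 3.52×10⁻¹⁰ F.

352 pF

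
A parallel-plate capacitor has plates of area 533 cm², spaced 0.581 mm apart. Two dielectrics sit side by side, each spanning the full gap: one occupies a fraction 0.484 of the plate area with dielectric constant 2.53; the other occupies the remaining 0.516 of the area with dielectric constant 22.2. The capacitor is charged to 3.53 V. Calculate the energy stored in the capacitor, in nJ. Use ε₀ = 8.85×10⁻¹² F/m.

A = 533 cm² = 5.33×10⁻² m².
Side-by-side slabs ⇒ two capacitors in parallel, each spanning the full gap.
C₁ = κ₁ε₀A₁/d = 2.53 × 8.85×10⁻¹² × 2.58×10⁻² / 5.81×10⁻⁴ = 9.94×10⁻¹⁰ F.
C₂ = κ₂ε₀A₂/d = 22.2 × 8.85×10⁻¹² × 2.75×10⁻² / 5.81×10⁻⁴ = 9.30×10⁻⁹ F.
C = C₁ + C₂ = 1.03×10⁻⁸ F.
U = ½CV² = ½ × 1.03×10⁻⁸ × (3.53)² = 6.41×10⁻⁸ J.

U ≈ 64.1 nJ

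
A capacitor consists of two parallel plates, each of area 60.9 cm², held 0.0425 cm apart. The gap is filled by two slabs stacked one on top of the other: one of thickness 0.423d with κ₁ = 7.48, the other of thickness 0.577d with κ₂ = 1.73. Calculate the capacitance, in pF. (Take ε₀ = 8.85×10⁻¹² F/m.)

325 pF

A = 60.9 cm² = 6.09×10⁻³ m².
Stacked slabs ⇒ two capacitors in series, each with the full plate area.
C₁ = κ₁ε₀A/d₁ = 7.48 × 8.85×10⁻¹² × 6.09×10⁻³ / 1.80×10⁻⁴ = 2.24×10⁻⁹ F.
C₂ = κ₂ε₀A/d₂ = 1.73 × 8.85×10⁻¹² × 6.09×10⁻³ / 2.45×10⁻⁴ = 3.80×10⁻¹⁰ F.
C = (1/C₁ + 1/C₂)⁻¹ = 3.25×10⁻¹⁰ F.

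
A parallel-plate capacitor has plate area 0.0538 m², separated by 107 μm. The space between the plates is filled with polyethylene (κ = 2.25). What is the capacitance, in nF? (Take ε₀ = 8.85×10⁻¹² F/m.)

C = κε₀A/d = 2.25 × 8.85×10⁻¹² × 5.38×10⁻² / 1.07×10⁻⁴ = 1.00×10⁻⁸ F.

C ≈ 10.0 nF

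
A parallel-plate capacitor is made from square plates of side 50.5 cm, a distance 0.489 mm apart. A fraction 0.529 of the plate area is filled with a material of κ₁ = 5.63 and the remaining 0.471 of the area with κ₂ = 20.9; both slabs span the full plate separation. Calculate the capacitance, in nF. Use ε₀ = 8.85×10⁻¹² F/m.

A = (50.5 cm)² = 0.255 m².
Side-by-side slabs ⇒ two capacitors in parallel, each spanning the full gap.
C₁ = κ₁ε₀A₁/d = 5.63 × 8.85×10⁻¹² × 0.135 / 4.89×10⁻⁴ = 1.37×10⁻⁸ F.
C₂ = κ₂ε₀A₂/d = 20.9 × 8.85×10⁻¹² × 0.120 / 4.89×10⁻⁴ = 4.54×10⁻⁸ F.
C = C₁ + C₂ = 5.92×10⁻⁸ F.

C ≈ 59.2 nF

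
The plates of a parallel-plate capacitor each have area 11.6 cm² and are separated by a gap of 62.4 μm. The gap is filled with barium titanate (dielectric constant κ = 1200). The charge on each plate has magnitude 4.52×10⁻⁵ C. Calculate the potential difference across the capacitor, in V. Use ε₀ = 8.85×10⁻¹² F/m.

A = 11.6 cm² = 1.16×10⁻³ m².
C = κε₀A/d = 1200 × 8.85×10⁻¹² × 1.16×10⁻³ / 6.24×10⁻⁵ = 1.97×10⁻⁷ F.
V = Q/C = 4.52×10⁻⁵ / 1.97×10⁻⁷ = 2.29×10² V.

V ≈ 229 V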